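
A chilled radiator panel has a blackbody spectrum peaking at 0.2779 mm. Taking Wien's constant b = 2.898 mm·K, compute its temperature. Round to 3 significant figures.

Wien's law gives T = b/λ_max = (2.898×10⁻³ m·K)/(2.779×10⁻⁴ m) = 10.4 K.

T ≈ 10.4 K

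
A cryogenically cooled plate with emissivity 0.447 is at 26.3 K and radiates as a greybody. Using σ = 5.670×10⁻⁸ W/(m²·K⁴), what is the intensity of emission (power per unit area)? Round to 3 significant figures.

Stefan–Boltzmann: I = εσT⁴ = 0.447 × 5.670×10⁻⁸ × (26.3)⁴ = 0.0121 W/m².

I ≈ 0.0121 W/m²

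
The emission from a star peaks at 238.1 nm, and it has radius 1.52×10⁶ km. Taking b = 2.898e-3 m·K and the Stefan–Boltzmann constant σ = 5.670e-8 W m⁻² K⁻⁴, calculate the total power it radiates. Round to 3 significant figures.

Wien's law: T = b/λ_max = 2.898×10⁻³/2.381×10⁻⁷ = 12171.4 K.
Surface area A = 4πR² = 4π(1.52×10⁹ m)² = 2.90333×10¹⁹ m².
Then P = σAT⁴ = 5.670×10⁻⁸×2.90333×10¹⁹×(12171.4)⁴ = 3.61×10²⁸ W.

P ≈ 3.61×10²⁸ W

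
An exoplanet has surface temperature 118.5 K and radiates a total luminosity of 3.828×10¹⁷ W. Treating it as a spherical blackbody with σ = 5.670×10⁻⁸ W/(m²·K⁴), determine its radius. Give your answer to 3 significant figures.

L = 4πR²σT⁴ ⇒ R = √(L/(4πσT⁴)).
σT⁴ = 11.1804 W/m², so R = √(3.828×10¹⁷/(4π×11.1804)) = 5.22×10⁷ m.

R ≈ 5.22×10⁷ m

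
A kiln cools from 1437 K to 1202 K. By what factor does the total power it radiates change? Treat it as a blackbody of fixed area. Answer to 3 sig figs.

P ∝ T⁴, so P₂/P₁ = (T₂/T₁)⁴ = (1202/1437)⁴ = (0.836465)⁴ = 0.490.

P₂/P₁ ≈ 0.490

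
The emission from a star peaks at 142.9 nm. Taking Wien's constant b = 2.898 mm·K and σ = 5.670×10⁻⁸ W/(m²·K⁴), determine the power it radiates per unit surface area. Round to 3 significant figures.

Wien's law: T = b/λ_max = 2.898×10⁻³/1.429×10⁻⁷ = 20279.9 K.
Then I = σT⁴ = 5.670×10⁻⁸×(20279.9)⁴ = 9.59×10⁹ W/m².

I ≈ 9.59×10⁹ W/m²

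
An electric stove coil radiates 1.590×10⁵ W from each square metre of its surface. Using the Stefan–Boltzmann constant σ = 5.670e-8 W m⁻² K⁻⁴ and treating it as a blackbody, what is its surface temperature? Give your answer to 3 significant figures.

T ≈ 1.29×10³ K

I = σT⁴, so T = (I/σ)^(1/4) = (1.590×10⁵/(5.670×10⁻⁸))^(1/4) = 1.29×10³ K.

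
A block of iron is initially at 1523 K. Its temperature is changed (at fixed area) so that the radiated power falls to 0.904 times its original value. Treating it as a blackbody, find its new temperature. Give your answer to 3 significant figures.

T₂ ≈ 1.49×10³ K

P ∝ T⁴, so T₂/T₁ = (P₂/P₁)^(1/4) = (0.904)^(1/4) = 0.975084.
T₂ = 1523 × 0.975084 = 1.49×10³ K.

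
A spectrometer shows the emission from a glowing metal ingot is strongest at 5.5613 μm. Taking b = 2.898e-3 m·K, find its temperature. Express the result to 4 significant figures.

T ≈ 521.1 K

Wien's law gives T = b/λ_max = (2.898×10⁻³ m·K)/(5.5613×10⁻⁶ m) = 521.1 K.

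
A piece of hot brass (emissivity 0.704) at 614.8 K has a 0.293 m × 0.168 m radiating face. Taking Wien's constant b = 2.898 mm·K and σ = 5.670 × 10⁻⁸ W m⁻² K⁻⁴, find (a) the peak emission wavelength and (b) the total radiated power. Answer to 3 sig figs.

λ_max ≈ 4.71 μm; P ≈ 281 W

(a) λ_max = b/T = 2.898×10⁻³/614.8 = 4.714×10⁻⁶ m = 4.71 μm.
Area A = 0.293 × 0.168 = 0.049224 m².
(b) P = εσAT⁴ = 0.704×5.670×10⁻⁸×0.049224×(614.8)⁴ = 281 W.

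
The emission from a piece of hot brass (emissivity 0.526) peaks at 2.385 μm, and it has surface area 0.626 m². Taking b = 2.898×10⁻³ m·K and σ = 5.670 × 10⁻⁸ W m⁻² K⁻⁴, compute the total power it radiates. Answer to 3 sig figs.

Wien's law: T = b/λ_max = 2.898×10⁻³/2.385×10⁻⁶ = 1215.09 K.
Area A = 0.626 m².
Then P = εσAT⁴ = 0.526×5.670×10⁻⁸×0.626×(1215.09)⁴ = 4.07×10⁴ W.

P ≈ 4.07×10⁴ W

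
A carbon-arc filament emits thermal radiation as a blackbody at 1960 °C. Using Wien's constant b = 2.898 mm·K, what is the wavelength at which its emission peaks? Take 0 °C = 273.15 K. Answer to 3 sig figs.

λ_max ≈ 1.30 μm

T = 1960 °C + 273.15 = 2233.15 K.
Wien's displacement law: λ_max = b/T = (2.898×10⁻³ m·K)/(2233.15 K) = 1.298×10⁻⁶ m.
That is 1.30 μm, in the infrared range.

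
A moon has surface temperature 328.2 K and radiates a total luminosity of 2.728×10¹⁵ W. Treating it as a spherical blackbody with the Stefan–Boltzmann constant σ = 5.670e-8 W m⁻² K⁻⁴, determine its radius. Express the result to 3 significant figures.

L = 4πR²σT⁴ ⇒ R = √(L/(4πσT⁴)).
σT⁴ = 657.866 W/m², so R = √(2.728×10¹⁵/(4π×657.866)) = 5.74×10⁵ m.

R ≈ 5.74×10⁵ m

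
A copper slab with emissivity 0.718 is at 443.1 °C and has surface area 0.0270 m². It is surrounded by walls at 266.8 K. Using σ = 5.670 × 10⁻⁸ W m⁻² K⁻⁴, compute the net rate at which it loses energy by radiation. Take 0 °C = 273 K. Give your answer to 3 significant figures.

Net loss ≈ 283 W

T = 443.1 °C + 273 = 716.1 K.
Area A = 0.0270 m².
Net radiated power P_net = εσA(T⁴ − T₀⁴) = 0.718×5.670×10⁻⁸×0.0270×(716.1⁴ − 266.8⁴).
T⁴ − T₀⁴ = 2.62963×10¹¹ − 5.06691×10⁹ = 2.57896×10¹¹ K⁴, so P_net = 283 W.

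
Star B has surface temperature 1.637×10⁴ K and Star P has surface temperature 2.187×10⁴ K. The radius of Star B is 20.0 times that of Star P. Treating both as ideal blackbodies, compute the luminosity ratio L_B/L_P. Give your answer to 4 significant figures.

L ∝ R²T⁴, so L_B/L_P = (R_B/R_P)²(T_B/T_P)⁴ = (20.0)² × (1.637×10⁴/2.187×10⁴)⁴ = 400 × 0.313906 = 125.6.

L_B/L_P ≈ 125.6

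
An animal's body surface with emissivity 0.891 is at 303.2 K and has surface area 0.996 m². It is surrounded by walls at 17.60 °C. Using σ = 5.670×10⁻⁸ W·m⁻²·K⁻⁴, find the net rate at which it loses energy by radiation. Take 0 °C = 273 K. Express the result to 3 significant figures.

Surroundings: T = 17.60 °C + 273 = 290.60 K.
Area A = 0.996 m².
Net radiated power P_net = εσA(T⁴ − T₀⁴) = 0.891×5.670×10⁻⁸×0.996×(303.2⁴ − 290.60⁴).
T⁴ − T₀⁴ = 8.45117×10⁹ − 7.13153×10⁹ = 1.31964×10⁹ K⁴, so P_net = 66.4 W.

Net loss ≈ 66.4 W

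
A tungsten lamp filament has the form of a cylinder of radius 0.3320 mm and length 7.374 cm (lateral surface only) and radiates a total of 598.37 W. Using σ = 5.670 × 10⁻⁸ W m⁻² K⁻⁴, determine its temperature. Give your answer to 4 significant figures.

T ≈ 2878 K

Lateral area A = 2πrL = 2π×3.320×10⁻⁴×0.07374 = 1.53823×10⁻⁴ m².
P = σAT⁴ ⇒ T = (P/(σA))^(1/4) = (598.37/(5.670×10⁻⁸×1.53823×10⁻⁴))^(1/4) = 2878 K.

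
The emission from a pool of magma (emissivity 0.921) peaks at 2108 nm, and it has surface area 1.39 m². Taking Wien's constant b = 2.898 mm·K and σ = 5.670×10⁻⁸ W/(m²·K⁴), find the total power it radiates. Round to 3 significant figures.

Wien's law: T = b/λ_max = 2.898×10⁻³/2.108×10⁻⁶ = 1374.76 K.
Area A = 1.39 m².
Then P = εσAT⁴ = 0.921×5.670×10⁻⁸×1.39×(1374.76)⁴ = 2.59×10⁵ W.

P ≈ 2.59×10⁵ W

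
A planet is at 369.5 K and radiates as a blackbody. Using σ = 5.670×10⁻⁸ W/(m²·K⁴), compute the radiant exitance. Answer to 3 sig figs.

Stefan–Boltzmann: I = σT⁴ = 5.670×10⁻⁸ × (369.5)⁴ = 1.06×10³ W/m².

I ≈ 1.06×10³ W/m²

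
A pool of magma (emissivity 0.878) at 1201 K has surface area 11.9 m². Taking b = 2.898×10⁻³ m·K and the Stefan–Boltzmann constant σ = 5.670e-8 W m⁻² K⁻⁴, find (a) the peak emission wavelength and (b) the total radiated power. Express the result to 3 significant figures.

(a) λ_max = b/T = 2.898×10⁻³/1201 = 2.413×10⁻⁶ m = 2.41 μm.
Area A = 11.9 m².
(b) P = εσAT⁴ = 0.878×5.670×10⁻⁸×11.9×(1201)⁴ = 1.23×10⁶ W.

λ_max ≈ 2.41 μm; P ≈ 1.23×10⁶ W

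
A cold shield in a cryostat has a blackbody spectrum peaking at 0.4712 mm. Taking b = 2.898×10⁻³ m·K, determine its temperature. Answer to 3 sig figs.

Wien's law gives T = b/λ_max = (2.898×10⁻³ m·K)/(4.712×10⁻⁴ m) = 6.15 K.

T ≈ 6.15 K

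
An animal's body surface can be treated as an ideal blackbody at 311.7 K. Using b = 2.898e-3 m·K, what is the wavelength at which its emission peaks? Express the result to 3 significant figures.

λ_max ≈ 9.30 μm

Wien's displacement law: λ_max = b/T = (2.898×10⁻³ m·K)/(311.7 K) = 9.297×10⁻⁶ m.
That is 9.30 μm, in the infrared range.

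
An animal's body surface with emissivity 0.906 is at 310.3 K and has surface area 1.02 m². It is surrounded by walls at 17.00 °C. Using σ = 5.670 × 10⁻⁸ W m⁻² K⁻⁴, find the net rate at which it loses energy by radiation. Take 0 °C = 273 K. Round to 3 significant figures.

Net loss ≈ 115 W

Surroundings: T = 17.00 °C + 273 = 290.00 K.
Area A = 1.02 m².
Net radiated power P_net = εσA(T⁴ − T₀⁴) = 0.906×5.670×10⁻⁸×1.02×(310.3⁴ − 290.00⁴).
T⁴ − T₀⁴ = 9.27101×10⁹ − 7.07281×10⁹ = 2.19820×10⁹ K⁴, so P_net = 115 W.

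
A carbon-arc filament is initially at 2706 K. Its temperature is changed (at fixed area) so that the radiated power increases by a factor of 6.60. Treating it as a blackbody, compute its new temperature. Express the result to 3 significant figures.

P ∝ T⁴, so T₂/T₁ = (P₂/P₁)^(1/4) = (6.60)^(1/4) = 1.60282.
T₂ = 2706 × 1.60282 = 4.34×10³ K.

T₂ ≈ 4.34×10³ K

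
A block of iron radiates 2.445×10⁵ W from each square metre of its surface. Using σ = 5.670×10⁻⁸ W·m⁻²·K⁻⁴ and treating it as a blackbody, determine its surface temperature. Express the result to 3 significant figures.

I = σT⁴, so T = (I/σ)^(1/4) = (2.445×10⁵/(5.670×10⁻⁸))^(1/4) = 1.44×10³ K.

T ≈ 1.44×10³ K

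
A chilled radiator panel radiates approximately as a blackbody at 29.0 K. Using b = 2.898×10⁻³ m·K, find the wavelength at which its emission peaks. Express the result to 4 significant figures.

Wien's displacement law: λ_max = b/T = (2.898×10⁻³ m·K)/(29.0 K) = 9.9931×10⁻⁵ m.
That is 99.93 μm, in the infrared range.

λ_max ≈ 99.93 μm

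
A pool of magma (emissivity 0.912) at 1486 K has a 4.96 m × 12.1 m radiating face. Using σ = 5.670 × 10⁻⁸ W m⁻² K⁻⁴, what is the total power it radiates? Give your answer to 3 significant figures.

P ≈ 1.51×10⁷ W

Area A = 4.96 × 12.1 = 60.016 m².
P = εσAT⁴ = 0.912 × 5.670×10⁻⁸ × 60.016 × (1486)⁴ = 1.51×10⁷ W.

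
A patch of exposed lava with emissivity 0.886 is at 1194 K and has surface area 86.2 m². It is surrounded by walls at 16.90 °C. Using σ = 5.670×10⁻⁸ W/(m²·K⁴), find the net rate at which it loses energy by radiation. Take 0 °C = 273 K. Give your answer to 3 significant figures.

Surroundings: T = 16.90 °C + 273 = 289.90 K.
Area A = 86.2 m².
Net radiated power P_net = εσA(T⁴ − T₀⁴) = 0.886×5.670×10⁻⁸×86.2×(1194⁴ − 289.90⁴).
T⁴ − T₀⁴ = 2.03244×10¹² − 7.06306×10⁹ = 2.02538×10¹² K⁴, so P_net = 8.77×10⁶ W.

Net loss ≈ 8.77×10⁶ W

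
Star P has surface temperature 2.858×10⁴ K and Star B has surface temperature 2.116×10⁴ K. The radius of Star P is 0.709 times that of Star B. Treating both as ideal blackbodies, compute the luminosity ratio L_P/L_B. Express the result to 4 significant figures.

L_P/L_B ≈ 1.673

L ∝ R²T⁴, so L_P/L_B = (R_P/R_B)²(T_P/T_B)⁴ = (0.709)² × (2.858×10⁴/2.116×10⁴)⁴ = 0.502681 × 3.32802 = 1.673.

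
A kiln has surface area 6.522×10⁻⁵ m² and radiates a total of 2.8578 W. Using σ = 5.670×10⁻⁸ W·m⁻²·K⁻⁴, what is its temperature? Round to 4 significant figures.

T ≈ 937.6 K

Area A = 6.522×10⁻⁵ m².
P = σAT⁴ ⇒ T = (P/(σA))^(1/4) = (2.8578/(5.670×10⁻⁸×6.522×10⁻⁵))^(1/4) = 937.6 K.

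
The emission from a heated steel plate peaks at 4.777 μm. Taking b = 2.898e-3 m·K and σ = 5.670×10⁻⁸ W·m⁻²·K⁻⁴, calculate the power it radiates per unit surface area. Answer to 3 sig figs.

Wien's law: T = b/λ_max = 2.898×10⁻³/4.777×10⁻⁶ = 606.657 K.
Then I = σT⁴ = 5.670×10⁻⁸×(606.657)⁴ = 7.68×10³ W/m².

I ≈ 7.68×10³ W/m²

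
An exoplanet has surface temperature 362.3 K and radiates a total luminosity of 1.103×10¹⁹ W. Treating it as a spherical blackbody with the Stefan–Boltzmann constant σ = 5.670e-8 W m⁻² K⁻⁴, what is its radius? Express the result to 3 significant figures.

L = 4πR²σT⁴ ⇒ R = √(L/(4πσT⁴)).
σT⁴ = 976.914 W/m², so R = √(1.103×10¹⁹/(4π×976.914)) = 3.00×10⁷ m.

R ≈ 3.00×10⁷ m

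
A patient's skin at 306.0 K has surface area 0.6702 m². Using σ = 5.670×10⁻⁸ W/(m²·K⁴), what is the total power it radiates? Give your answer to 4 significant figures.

P ≈ 333.2 W

Area A = 0.6702 m².
P = σAT⁴ = 5.670×10⁻⁸ × 0.6702 × (306.0)⁴ = 333.2 W.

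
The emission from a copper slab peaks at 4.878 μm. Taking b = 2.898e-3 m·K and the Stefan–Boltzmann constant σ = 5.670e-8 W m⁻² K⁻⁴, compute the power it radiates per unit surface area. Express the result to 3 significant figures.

I ≈ 7.06×10³ W/m²

Wien's law: T = b/λ_max = 2.898×10⁻³/4.878×10⁻⁶ = 594.096 K.
Then I = σT⁴ = 5.670×10⁻⁸×(594.096)⁴ = 7.06×10³ W/m².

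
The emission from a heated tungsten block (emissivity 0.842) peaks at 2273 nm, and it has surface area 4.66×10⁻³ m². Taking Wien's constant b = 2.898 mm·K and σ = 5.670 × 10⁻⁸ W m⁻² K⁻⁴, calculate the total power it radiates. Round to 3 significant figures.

Wien's law: T = b/λ_max = 2.898×10⁻³/2.273×10⁻⁶ = 1274.97 K.
Area A = 4.66×10⁻³ m².
Then P = εσAT⁴ = 0.842×5.670×10⁻⁸×4.66×10⁻³×(1274.97)⁴ = 588 W.

P ≈ 588 W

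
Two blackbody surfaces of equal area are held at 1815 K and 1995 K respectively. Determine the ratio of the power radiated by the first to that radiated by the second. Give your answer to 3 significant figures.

P₁/P₂ ≈ 0.685

With equal areas, P₁/P₂ = (T₁/T₂)⁴ = (1815/1995)⁴ = 0.685.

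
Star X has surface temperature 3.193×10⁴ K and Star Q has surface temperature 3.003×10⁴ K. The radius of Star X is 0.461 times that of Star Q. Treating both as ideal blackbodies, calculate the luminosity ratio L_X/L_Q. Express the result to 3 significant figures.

L ∝ R²T⁴, so L_X/L_Q = (R_X/R_Q)²(T_X/T_Q)⁴ = (0.461)² × (3.193×10⁴/3.003×10⁴)⁴ = 0.212521 × 1.27813 = 0.272.

L_X/L_Q ≈ 0.272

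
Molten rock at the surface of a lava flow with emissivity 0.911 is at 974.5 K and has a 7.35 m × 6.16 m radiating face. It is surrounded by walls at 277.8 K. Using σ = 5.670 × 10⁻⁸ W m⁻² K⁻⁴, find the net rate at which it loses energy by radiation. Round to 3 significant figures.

Area A = 7.35 × 6.16 = 45.276 m².
Net radiated power P_net = εσA(T⁴ − T₀⁴) = 0.911×5.670×10⁻⁸×45.276×(974.5⁴ − 277.8⁴).
T⁴ − T₀⁴ = 9.01836×10¹¹ − 5.95565×10⁹ = 8.95880×10¹¹ K⁴, so P_net = 2.10×10⁶ W.

Net loss ≈ 2.10×10⁶ W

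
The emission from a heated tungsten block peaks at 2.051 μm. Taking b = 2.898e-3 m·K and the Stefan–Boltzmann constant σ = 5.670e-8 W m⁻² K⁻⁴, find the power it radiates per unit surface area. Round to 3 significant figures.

Wien's law: T = b/λ_max = 2.898×10⁻³/2.051×10⁻⁶ = 1412.97 K.
Then I = σT⁴ = 5.670×10⁻⁸×(1412.97)⁴ = 2.26×10⁵ W/m².

I ≈ 2.26×10⁵ W/m²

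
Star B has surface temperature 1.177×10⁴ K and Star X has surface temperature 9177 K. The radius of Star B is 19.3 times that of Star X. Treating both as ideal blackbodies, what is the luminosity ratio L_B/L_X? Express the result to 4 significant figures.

L ∝ R²T⁴, so L_B/L_X = (R_B/R_X)²(T_B/T_X)⁴ = (19.3)² × (1.177×10⁴/9177)⁴ = 372.49 × 2.70585 = 1008.

L_B/L_X ≈ 1008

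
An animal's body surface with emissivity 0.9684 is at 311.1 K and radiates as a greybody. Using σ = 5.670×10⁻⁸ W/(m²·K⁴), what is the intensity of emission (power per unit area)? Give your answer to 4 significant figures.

Stefan–Boltzmann: I = εσT⁴ = 0.9684 × 5.670×10⁻⁸ × (311.1)⁴ = 514.3 W/m².

I ≈ 514.3 W/m²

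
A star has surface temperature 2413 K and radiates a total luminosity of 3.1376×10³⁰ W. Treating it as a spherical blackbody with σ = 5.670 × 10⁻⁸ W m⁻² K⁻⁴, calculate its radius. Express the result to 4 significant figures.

L = 4πR²σT⁴ ⇒ R = √(L/(4πσT⁴)).
σT⁴ = 1.92226×10⁶ W/m², so R = √(3.1376×10³⁰/(4π×1.92226×10⁶)) = 3.604×10¹¹ m.

R ≈ 3.604×10¹¹ m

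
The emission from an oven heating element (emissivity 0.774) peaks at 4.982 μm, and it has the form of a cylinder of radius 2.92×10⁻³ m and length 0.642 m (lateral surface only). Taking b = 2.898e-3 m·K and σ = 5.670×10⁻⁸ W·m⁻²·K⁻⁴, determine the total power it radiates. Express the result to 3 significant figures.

P ≈ 59.2 W

Wien's law: T = b/λ_max = 2.898×10⁻³/4.982×10⁻⁶ = 581.694 K.
Lateral area A = 2πrL = 2π×2.92×10⁻³×0.642 = 0.0117787 m².
Then P = εσAT⁴ = 0.774×5.670×10⁻⁸×0.0117787×(581.694)⁴ = 59.2 W.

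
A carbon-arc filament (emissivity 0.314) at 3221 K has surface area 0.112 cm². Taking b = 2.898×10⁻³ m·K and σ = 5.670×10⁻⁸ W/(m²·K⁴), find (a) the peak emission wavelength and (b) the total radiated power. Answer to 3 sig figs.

(a) λ_max = b/T = 2.898×10⁻³/3221 = 8.997×10⁻⁷ m = 900 nm.
Area A = 0.112 cm² = 1.12×10⁻⁵ m².
(b) P = εσAT⁴ = 0.314×5.670×10⁻⁸×1.12×10⁻⁵×(3221)⁴ = 21.5 W.

λ_max ≈ 900 nm; P ≈ 21.5 W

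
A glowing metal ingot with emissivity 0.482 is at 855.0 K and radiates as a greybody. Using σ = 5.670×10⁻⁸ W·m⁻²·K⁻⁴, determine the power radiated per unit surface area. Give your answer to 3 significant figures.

Stefan–Boltzmann: I = εσT⁴ = 0.482 × 5.670×10⁻⁸ × (855.0)⁴ = 1.46×10⁴ W/m².

I ≈ 1.46×10⁴ W/m²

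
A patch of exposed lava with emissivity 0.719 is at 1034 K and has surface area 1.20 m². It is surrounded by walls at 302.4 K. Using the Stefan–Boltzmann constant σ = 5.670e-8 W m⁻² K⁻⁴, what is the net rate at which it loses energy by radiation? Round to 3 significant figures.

Net loss ≈ 5.55×10⁴ W

Area A = 1.20 m².
Net radiated power P_net = εσA(T⁴ − T₀⁴) = 0.719×5.670×10⁻⁸×1.20×(1034⁴ − 302.4⁴).
T⁴ − T₀⁴ = 1.14309×10¹² − 8.36233×10⁹ = 1.13473×10¹² K⁴, so P_net = 5.55×10⁴ W.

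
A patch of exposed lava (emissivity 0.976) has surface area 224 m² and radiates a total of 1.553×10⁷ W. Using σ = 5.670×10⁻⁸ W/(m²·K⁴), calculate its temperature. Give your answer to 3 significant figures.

Area A = 224 m².
P = εσAT⁴ ⇒ T = (P/(εσA))^(1/4) = (1.553×10⁷/(0.976×5.670×10⁻⁸×224))^(1/4) = 1.06×10³ K.

T ≈ 1.06×10³ K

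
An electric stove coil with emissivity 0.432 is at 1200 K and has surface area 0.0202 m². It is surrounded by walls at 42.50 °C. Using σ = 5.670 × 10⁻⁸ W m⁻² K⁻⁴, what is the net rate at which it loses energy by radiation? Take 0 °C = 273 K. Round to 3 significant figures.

Surroundings: T = 42.50 °C + 273 = 315.50 K.
Area A = 0.0202 m².
Net radiated power P_net = εσA(T⁴ − T₀⁴) = 0.432×5.670×10⁻⁸×0.0202×(1200⁴ − 315.50⁴).
T⁴ − T₀⁴ = 2.07360×10¹² − 9.90826×10⁹ = 2.06369×10¹² K⁴, so P_net = 1.02×10³ W.

Net loss ≈ 1.02×10³ W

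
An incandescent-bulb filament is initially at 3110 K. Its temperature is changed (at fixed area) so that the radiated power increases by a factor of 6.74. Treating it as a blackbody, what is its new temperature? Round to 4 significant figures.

P ∝ T⁴, so T₂/T₁ = (P₂/P₁)^(1/4) = (6.74)^(1/4) = 1.61126.
T₂ = 3110 × 1.61126 = 5011 K.

T₂ ≈ 5011 K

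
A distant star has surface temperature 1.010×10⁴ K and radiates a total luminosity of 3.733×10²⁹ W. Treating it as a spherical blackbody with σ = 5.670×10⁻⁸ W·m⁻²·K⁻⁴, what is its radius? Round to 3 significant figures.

L = 4πR²σT⁴ ⇒ R = √(L/(4πσT⁴)).
σT⁴ = 5.90022×10⁸ W/m², so R = √(3.733×10²⁹/(4π×5.90022×10⁸)) = 7.10×10⁹ m.

R ≈ 7.10×10⁹ m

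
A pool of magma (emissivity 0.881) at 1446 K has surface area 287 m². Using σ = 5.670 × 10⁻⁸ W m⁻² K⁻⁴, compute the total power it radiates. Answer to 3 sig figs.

Area A = 287 m².
P = εσAT⁴ = 0.881 × 5.670×10⁻⁸ × 287 × (1446)⁴ = 6.27×10⁷ W.

P ≈ 6.27×10⁷ W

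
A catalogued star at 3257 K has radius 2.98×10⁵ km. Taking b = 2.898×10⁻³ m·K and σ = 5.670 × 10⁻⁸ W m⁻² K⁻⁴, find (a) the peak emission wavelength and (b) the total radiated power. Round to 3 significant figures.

(a) λ_max = b/T = 2.898×10⁻³/3257 = 8.898×10⁻⁷ m = 0.890 μm.
Surface area A = 4πR² = 4π(2.98×10⁸ m)² = 1.11594×10¹⁸ m².
(b) P = σAT⁴ = 5.670×10⁻⁸×1.11594×10¹⁸×(3257)⁴ = 7.12×10²⁴ W.

λ_max ≈ 0.890 μm; P ≈ 7.12×10²⁴ W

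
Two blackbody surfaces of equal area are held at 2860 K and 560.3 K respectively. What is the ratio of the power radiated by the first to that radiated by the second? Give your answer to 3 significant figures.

P₁/P₂ ≈ 679

With equal areas, P₁/P₂ = (T₁/T₂)⁴ = (2860/560.3)⁴ = 679.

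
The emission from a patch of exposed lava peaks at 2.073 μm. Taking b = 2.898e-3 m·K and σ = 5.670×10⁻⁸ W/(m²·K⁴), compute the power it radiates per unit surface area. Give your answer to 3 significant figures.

Wien's law: T = b/λ_max = 2.898×10⁻³/2.073×10⁻⁶ = 1397.97 K.
Then I = σT⁴ = 5.670×10⁻⁸×(1397.97)⁴ = 2.17×10⁵ W/m².

I ≈ 2.17×10⁵ W/m²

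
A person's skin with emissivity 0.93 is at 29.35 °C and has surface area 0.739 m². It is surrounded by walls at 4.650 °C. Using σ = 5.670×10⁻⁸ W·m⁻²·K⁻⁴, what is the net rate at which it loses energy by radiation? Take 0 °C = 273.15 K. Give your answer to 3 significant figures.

Net loss ≈ 94.2 W

T = 29.35 °C + 273.15 = 302.50 K.
Surroundings: T = 4.650 °C + 273.15 = 277.800 K.
Area A = 0.739 m².
Net radiated power P_net = εσA(T⁴ − T₀⁴) = 0.93×5.670×10⁻⁸×0.739×(302.50⁴ − 277.800⁴).
T⁴ − T₀⁴ = 8.37339×10⁹ − 5.95565×10⁹ = 2.41774×10⁹ K⁴, so P_net = 94.2 W.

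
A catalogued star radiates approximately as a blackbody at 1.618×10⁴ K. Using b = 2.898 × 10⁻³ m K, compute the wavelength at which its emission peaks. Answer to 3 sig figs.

λ_max ≈ 179 nm

Wien's displacement law: λ_max = b/T = (2.898×10⁻³ m·K)/(1.618×10⁴ K) = 1.791×10⁻⁷ m.
That is 179 nm, in the ultraviolet range.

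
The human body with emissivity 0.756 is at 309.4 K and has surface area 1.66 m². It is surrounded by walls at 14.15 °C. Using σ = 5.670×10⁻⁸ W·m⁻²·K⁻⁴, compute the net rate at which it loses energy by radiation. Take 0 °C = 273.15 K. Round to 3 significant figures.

Surroundings: T = 14.15 °C + 273.15 = 287.30 K.
Area A = 1.66 m².
Net radiated power P_net = εσA(T⁴ − T₀⁴) = 0.756×5.670×10⁻⁸×1.66×(309.4⁴ − 287.30⁴).
T⁴ − T₀⁴ = 9.16392×10⁹ − 6.81306×10⁹ = 2.35086×10⁹ K⁴, so P_net = 167 W.

Net loss ≈ 167 W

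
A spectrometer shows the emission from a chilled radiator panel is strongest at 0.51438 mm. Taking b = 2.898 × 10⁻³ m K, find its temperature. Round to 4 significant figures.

Wien's law gives T = b/λ_max = (2.898×10⁻³ m·K)/(5.1438×10⁻⁴ m) = 5.634 K.

T ≈ 5.634 K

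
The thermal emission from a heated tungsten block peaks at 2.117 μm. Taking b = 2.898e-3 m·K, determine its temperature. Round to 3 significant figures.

T ≈ 1.37×10³ K

Wien's law gives T = b/λ_max = (2.898×10⁻³ m·K)/(2.117×10⁻⁶ m) = 1.37×10³ K.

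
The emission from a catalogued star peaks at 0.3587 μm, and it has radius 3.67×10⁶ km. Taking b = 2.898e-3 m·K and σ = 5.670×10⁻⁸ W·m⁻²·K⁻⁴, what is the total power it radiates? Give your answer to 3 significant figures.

P ≈ 4.09×10²⁸ W

Wien's law: T = b/λ_max = 2.898×10⁻³/3.587×10⁻⁷ = 8079.17 K.
Surface area A = 4πR² = 4π(3.67×10⁹ m)² = 1.69255×10²⁰ m².
Then P = σAT⁴ = 5.670×10⁻⁸×1.69255×10²⁰×(8079.17)⁴ = 4.09×10²⁸ W.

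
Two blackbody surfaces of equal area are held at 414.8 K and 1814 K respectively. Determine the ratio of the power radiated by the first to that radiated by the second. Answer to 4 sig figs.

P₁/P₂ ≈ 2.734×10⁻³

With equal areas, P₁/P₂ = (T₁/T₂)⁴ = (414.8/1814)⁴ = 2.734×10⁻³.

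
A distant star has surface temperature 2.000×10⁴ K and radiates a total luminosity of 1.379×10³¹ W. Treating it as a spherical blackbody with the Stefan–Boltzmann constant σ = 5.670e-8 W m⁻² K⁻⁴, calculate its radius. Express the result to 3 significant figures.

R ≈ 1.10×10¹⁰ m

L = 4πR²σT⁴ ⇒ R = √(L/(4πσT⁴)).
σT⁴ = 9.07200×10⁹ W/m², so R = √(1.379×10³¹/(4π×9.07200×10⁹)) = 1.10×10¹⁰ m.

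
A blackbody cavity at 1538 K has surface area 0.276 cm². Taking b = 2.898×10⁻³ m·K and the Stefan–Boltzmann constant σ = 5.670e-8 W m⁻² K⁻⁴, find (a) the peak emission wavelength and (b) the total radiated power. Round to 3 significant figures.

(a) λ_max = b/T = 2.898×10⁻³/1538 = 1.884×10⁻⁶ m = 1.88×10³ nm.
Area A = 0.276 cm² = 2.76×10⁻⁵ m².
(b) P = σAT⁴ = 5.670×10⁻⁸×2.76×10⁻⁵×(1538)⁴ = 8.76 W.

λ_max ≈ 1.88×10³ nm; P ≈ 8.76 W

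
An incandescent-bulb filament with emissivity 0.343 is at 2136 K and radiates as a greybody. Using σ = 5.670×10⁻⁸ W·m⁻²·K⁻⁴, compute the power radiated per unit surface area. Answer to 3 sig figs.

I ≈ 4.05×10⁵ W/m²

Stefan–Boltzmann: I = εσT⁴ = 0.343 × 5.670×10⁻⁸ × (2136)⁴ = 4.05×10⁵ W/m².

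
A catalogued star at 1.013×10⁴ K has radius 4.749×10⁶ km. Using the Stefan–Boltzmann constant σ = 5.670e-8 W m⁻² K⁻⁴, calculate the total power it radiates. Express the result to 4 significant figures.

P ≈ 1.692×10²⁹ W

Surface area A = 4πR² = 4π(4.749×10⁹ m)² = 2.83409×10²⁰ m².
P = σAT⁴ = 5.670×10⁻⁸ × 2.83409×10²⁰ × (1.013×10⁴)⁴ = 1.692×10²⁹ W.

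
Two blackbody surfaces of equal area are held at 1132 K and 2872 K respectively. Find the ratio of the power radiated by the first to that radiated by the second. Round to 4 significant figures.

With equal areas, P₁/P₂ = (T₁/T₂)⁴ = (1132/2872)⁴ = 0.02414.

P₁/P₂ ≈ 0.02414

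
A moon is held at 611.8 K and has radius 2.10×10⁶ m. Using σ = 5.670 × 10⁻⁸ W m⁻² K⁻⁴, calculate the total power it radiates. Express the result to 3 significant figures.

Surface area A = 4πR² = 4π(2.10×10⁶ m)² = 5.54177×10¹³ m².
P = σAT⁴ = 5.670×10⁻⁸ × 5.54177×10¹³ × (611.8)⁴ = 4.40×10¹⁷ W.

P ≈ 4.40×10¹⁷ W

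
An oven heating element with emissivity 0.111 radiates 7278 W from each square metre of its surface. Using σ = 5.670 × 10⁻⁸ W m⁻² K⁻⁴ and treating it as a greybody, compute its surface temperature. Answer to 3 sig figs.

I = εσT⁴, so T = (I/εσ)^(1/4) = (7278/(0.111×5.670×10⁻⁸))^(1/4) = 1.04×10³ K.

T ≈ 1.04×10³ K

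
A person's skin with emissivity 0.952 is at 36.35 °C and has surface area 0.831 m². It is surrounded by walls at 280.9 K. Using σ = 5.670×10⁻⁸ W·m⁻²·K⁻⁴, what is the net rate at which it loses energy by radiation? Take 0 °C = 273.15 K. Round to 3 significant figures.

T = 36.35 °C + 273.15 = 309.50 K.
Area A = 0.831 m².
Net radiated power P_net = εσA(T⁴ − T₀⁴) = 0.952×5.670×10⁻⁸×0.831×(309.50⁴ − 280.9⁴).
T⁴ − T₀⁴ = 9.17577×10⁹ − 6.22597×10⁹ = 2.94980×10⁹ K⁴, so P_net = 132 W.

Net loss ≈ 132 W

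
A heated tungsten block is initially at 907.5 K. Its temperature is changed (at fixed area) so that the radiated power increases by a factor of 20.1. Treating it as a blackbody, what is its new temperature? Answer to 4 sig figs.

T₂ ≈ 1922 K

P ∝ T⁴, so T₂/T₁ = (P₂/P₁)^(1/4) = (20.1)^(1/4) = 2.11738.
T₂ = 907.5 × 2.11738 = 1922 K.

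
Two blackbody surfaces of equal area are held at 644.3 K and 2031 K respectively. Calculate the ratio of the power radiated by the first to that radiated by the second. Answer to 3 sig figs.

With equal areas, P₁/P₂ = (T₁/T₂)⁴ = (644.3/2031)⁴ = 0.0101.

P₁/P₂ ≈ 0.0101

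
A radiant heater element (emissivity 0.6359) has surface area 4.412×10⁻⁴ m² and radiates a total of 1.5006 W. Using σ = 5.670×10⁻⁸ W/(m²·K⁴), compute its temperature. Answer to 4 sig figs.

T ≈ 554.2 K

Area A = 4.412×10⁻⁴ m².
P = εσAT⁴ ⇒ T = (P/(εσA))^(1/4) = (1.5006/(0.6359×5.670×10⁻⁸×4.412×10⁻⁴))^(1/4) = 554.2 K.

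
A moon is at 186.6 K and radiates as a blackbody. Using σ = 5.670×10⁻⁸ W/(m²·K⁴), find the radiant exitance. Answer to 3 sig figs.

Stefan–Boltzmann: I = σT⁴ = 5.670×10⁻⁸ × (186.6)⁴ = 68.7 W/m².

I ≈ 68.7 W/m²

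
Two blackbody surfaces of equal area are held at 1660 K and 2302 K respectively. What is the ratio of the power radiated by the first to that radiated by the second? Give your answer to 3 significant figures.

With equal areas, P₁/P₂ = (T₁/T₂)⁴ = (1660/2302)⁴ = 0.270.

P₁/P₂ ≈ 0.270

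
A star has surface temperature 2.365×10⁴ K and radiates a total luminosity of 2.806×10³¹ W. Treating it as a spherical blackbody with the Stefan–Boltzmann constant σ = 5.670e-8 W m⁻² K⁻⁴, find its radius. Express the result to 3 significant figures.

R ≈ 1.12×10¹⁰ m

L = 4πR²σT⁴ ⇒ R = √(L/(4πσT⁴)).
σT⁴ = 1.77381×10¹⁰ W/m², so R = √(2.806×10³¹/(4π×1.77381×10¹⁰)) = 1.12×10¹⁰ m.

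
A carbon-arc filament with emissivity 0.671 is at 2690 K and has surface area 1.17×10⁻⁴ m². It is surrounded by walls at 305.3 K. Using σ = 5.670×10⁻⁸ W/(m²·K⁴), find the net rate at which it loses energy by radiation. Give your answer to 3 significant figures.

Net loss ≈ 233 W

Area A = 1.17×10⁻⁴ m².
Net radiated power P_net = εσA(T⁴ − T₀⁴) = 0.671×5.670×10⁻⁸×1.17×10⁻⁴×(2690⁴ − 305.3⁴).
T⁴ − T₀⁴ = 5.23611×10¹³ − 8.68775×10⁹ = 5.23524×10¹³ K⁴, so P_net = 233 W.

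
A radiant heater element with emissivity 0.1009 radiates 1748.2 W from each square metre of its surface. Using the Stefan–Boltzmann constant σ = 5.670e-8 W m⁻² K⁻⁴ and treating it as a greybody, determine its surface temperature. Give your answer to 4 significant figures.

I = εσT⁴, so T = (I/εσ)^(1/4) = (1748.2/(0.1009×5.670×10⁻⁸))^(1/4) = 743.5 K.

T ≈ 743.5 K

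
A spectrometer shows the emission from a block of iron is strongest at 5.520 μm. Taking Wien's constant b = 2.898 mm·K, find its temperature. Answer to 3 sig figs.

T ≈ 525 K

Wien's law gives T = b/λ_max = (2.898×10⁻³ m·K)/(5.520×10⁻⁶ m) = 525 K.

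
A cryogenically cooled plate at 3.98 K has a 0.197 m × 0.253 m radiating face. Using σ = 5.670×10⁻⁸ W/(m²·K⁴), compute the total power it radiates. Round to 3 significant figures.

P ≈ 7.09×10⁻⁷ W

Area A = 0.197 × 0.253 = 0.049841 m².
P = σAT⁴ = 5.670×10⁻⁸ × 0.049841 × (3.98)⁴ = 7.09×10⁻⁷ W.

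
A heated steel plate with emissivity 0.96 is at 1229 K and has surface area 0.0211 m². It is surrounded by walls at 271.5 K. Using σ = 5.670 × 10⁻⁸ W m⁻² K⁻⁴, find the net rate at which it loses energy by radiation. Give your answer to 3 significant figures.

Area A = 0.0211 m².
Net radiated power P_net = εσA(T⁴ − T₀⁴) = 0.96×5.670×10⁻⁸×0.0211×(1229⁴ − 271.5⁴).
T⁴ − T₀⁴ = 2.28143×10¹² − 5.43350×10⁹ = 2.27600×10¹² K⁴, so P_net = 2.61×10³ W.

Net loss ≈ 2.61×10³ W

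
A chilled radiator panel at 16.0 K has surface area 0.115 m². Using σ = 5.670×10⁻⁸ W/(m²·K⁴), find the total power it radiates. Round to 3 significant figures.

Area A = 0.115 m².
P = σAT⁴ = 5.670×10⁻⁸ × 0.115 × (16.0)⁴ = 4.27×10⁻⁴ W.

P ≈ 4.27×10⁻⁴ W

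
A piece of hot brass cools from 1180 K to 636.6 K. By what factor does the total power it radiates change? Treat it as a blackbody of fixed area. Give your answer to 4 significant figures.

P ∝ T⁴, so P₂/P₁ = (T₂/T₁)⁴ = (636.6/1180)⁴ = (0.539492)⁴ = 0.08471.

P₂/P₁ ≈ 0.08471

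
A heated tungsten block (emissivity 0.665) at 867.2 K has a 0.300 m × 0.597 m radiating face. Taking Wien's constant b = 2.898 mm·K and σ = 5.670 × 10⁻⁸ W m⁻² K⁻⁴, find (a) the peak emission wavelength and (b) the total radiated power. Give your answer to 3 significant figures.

λ_max ≈ 3.34 μm; P ≈ 3.82×10³ W

(a) λ_max = b/T = 2.898×10⁻³/867.2 = 3.342×10⁻⁶ m = 3.34 μm.
Area A = 0.300 × 0.597 = 0.1791 m².
(b) P = εσAT⁴ = 0.665×5.670×10⁻⁸×0.1791×(867.2)⁴ = 3.82×10³ W.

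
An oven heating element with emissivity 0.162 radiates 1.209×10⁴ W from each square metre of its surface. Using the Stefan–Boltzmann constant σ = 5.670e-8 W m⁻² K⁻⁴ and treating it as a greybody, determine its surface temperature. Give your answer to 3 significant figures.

I = εσT⁴, so T = (I/εσ)^(1/4) = (1.209×10⁴/(0.162×5.670×10⁻⁸))^(1/4) = 1.07×10³ K.

T ≈ 1.07×10³ K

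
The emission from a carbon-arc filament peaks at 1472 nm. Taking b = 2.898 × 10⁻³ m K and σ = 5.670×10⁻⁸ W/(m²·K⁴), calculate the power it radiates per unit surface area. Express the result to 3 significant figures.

Wien's law: T = b/λ_max = 2.898×10⁻³/1.472×10⁻⁶ = 1968.75 K.
Then I = σT⁴ = 5.670×10⁻⁸×(1968.75)⁴ = 8.52×10⁵ W/m².

I ≈ 8.52×10⁵ W/m²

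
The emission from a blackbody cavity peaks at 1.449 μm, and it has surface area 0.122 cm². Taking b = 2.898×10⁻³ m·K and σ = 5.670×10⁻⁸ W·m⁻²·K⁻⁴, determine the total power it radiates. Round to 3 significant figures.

Wien's law: T = b/λ_max = 2.898×10⁻³/1.449×10⁻⁶ = 2000.00 K.
Area A = 0.122 cm² = 1.22×10⁻⁵ m².
Then P = σAT⁴ = 5.670×10⁻⁸×1.22×10⁻⁵×(2000.00)⁴ = 11.1 W.

P ≈ 11.1 W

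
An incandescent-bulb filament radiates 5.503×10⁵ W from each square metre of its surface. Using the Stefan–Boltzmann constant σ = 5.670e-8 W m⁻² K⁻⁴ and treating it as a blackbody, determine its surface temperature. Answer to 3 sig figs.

T ≈ 1.77×10³ K

I = σT⁴, so T = (I/σ)^(1/4) = (5.503×10⁵/(5.670×10⁻⁸))^(1/4) = 1.77×10³ K.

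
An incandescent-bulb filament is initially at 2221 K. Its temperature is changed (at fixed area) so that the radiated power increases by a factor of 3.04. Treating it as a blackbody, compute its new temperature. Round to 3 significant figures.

P ∝ T⁴, so T₂/T₁ = (P₂/P₁)^(1/4) = (3.04)^(1/4) = 1.32044.
T₂ = 2221 × 1.32044 = 2.93×10³ K.

T₂ ≈ 2.93×10³ K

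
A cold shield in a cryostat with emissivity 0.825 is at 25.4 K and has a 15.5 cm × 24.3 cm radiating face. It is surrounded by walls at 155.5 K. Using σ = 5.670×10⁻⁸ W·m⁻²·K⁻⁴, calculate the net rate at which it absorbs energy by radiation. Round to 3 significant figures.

Net gain ≈ 1.03 W

Area A = 0.155 × 0.243 = 0.037665 m².
Net radiated power P_net = εσA(T⁴ − T₀⁴) = 0.825×5.670×10⁻⁸×0.037665×(25.4⁴ − 155.5⁴).
T⁴ − T₀⁴ = 4.16231×10⁵ − 5.84684×10⁸ = -5.84268×10⁸ K⁴, so P_net = -1.03 W — negative, meaning a net gain of 1.03 W.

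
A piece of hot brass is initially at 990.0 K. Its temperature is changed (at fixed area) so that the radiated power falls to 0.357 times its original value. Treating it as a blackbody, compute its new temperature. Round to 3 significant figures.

P ∝ T⁴, so T₂/T₁ = (P₂/P₁)^(1/4) = (0.357)^(1/4) = 0.772978.
T₂ = 990.0 × 0.772978 = 765 K.

T₂ ≈ 765 K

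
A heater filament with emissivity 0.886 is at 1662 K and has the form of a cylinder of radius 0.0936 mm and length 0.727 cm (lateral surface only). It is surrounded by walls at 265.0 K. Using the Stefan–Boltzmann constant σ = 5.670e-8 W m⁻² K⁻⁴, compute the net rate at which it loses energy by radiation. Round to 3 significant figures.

Net loss ≈ 1.64 W

Lateral area A = 2πrL = 2π×9.36×10⁻⁵×7.27×10⁻³ = 4.27553×10⁻⁶ m².
Net radiated power P_net = εσA(T⁴ − T₀⁴) = 0.886×5.670×10⁻⁸×4.27553×10⁻⁶×(1662⁴ − 265.0⁴).
T⁴ − T₀⁴ = 7.62999×10¹² − 4.93155×10⁹ = 7.62506×10¹² K⁴, so P_net = 1.64 W.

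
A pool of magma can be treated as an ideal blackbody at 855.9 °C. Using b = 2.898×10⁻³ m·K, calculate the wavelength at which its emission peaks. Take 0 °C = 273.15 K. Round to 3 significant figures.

λ_max ≈ 2.57 μm

T = 855.9 °C + 273.15 = 1129.05 K.
Wien's displacement law: λ_max = b/T = (2.898×10⁻³ m·K)/(1129.05 K) = 2.567×10⁻⁶ m.
That is 2.57 μm, in the infrared range.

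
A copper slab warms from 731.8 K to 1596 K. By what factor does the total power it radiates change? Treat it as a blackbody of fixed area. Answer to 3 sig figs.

P ∝ T⁴, so P₂/P₁ = (T₂/T₁)⁴ = (1596/731.8)⁴ = (2.18092)⁴ = 22.6.

P₂/P₁ ≈ 22.6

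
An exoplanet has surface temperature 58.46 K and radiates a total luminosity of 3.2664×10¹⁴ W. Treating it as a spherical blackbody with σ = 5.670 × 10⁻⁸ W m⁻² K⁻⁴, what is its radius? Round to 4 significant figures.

R ≈ 6.265×10⁶ m

L = 4πR²σT⁴ ⇒ R = √(L/(4πσT⁴)).
σT⁴ = 0.662244 W/m², so R = √(3.2664×10¹⁴/(4π×0.662244)) = 6.265×10⁶ m.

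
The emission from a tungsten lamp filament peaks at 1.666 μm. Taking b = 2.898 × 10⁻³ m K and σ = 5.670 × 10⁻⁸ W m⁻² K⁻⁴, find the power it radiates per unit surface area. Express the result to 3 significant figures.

Wien's law: T = b/λ_max = 2.898×10⁻³/1.666×10⁻⁶ = 1739.50 K.
Then I = σT⁴ = 5.670×10⁻⁸×(1739.50)⁴ = 5.19×10⁵ W/m².

I ≈ 5.19×10⁵ W/m²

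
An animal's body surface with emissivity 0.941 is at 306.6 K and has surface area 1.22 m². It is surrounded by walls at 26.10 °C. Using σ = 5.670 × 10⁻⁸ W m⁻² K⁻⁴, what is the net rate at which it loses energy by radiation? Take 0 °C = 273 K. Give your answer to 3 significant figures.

Net loss ≈ 54.3 W

Surroundings: T = 26.10 °C + 273 = 299.10 K.
Area A = 1.22 m².
Net radiated power P_net = εσA(T⁴ − T₀⁴) = 0.941×5.670×10⁻⁸×1.22×(306.6⁴ − 299.10⁴).
T⁴ − T₀⁴ = 8.83667×10⁹ − 8.00324×10⁹ = 8.33430×10⁸ K⁴, so P_net = 54.3 W.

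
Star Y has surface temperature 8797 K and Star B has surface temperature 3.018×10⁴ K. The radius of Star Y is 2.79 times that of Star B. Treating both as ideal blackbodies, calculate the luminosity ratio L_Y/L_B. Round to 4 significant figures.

L_Y/L_B ≈ 0.05619

L ∝ R²T⁴, so L_Y/L_B = (R_Y/R_B)²(T_Y/T_B)⁴ = (2.79)² × (8797/3.018×10⁴)⁴ = 7.7841 × 7.21874×10⁻³ = 0.05619.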